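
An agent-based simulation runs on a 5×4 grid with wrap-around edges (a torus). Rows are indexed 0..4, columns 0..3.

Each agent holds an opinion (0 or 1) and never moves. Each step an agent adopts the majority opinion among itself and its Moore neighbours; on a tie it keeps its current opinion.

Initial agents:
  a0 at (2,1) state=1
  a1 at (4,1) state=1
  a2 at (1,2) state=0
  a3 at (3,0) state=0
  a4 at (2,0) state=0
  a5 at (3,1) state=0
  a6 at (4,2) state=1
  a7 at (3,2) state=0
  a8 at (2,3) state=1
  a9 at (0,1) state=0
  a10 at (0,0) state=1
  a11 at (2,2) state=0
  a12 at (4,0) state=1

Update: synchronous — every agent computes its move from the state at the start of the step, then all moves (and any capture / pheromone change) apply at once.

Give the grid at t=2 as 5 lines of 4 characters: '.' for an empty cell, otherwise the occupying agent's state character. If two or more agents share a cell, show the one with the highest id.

t=1: a0@(2,1):0 a1@(4,1):1 a2@(1,2):0 a3@(3,0):1 a4@(2,0):0 a5@(3,1):0 a6@(4,2):0 a7@(3,2):1 a8@(2,3):0 a9@(0,1):1 a10@(0,0):1 a11@(2,2):0 a12@(4,0):1
t=2: a0@(2,1):0 a1@(4,1):1 a2@(1,2):0 a3@(3,0):0 a4@(2,0):0 a5@(3,1):0 a6@(4,2):1 a7@(3,2):0 a8@(2,3):0 a9@(0,1):1 a10@(0,0):1 a11@(2,2):0 a12@(4,0):1

11..
..0.
0000
000.
111.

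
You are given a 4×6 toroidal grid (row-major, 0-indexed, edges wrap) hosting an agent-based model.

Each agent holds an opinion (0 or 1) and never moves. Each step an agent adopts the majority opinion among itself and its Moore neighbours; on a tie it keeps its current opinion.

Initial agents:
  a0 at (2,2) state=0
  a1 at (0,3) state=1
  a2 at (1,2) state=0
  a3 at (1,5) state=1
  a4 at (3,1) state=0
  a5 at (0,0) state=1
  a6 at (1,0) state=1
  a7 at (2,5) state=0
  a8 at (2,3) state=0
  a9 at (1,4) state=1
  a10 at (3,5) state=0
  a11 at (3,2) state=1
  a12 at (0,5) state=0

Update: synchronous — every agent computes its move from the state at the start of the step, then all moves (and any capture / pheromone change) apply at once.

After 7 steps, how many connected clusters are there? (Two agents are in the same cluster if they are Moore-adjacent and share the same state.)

2

t=1: a0@(2,2):0 a1@(0,3):1 a2@(1,2):0 a3@(1,5):1 a4@(3,1):0 a5@(0,0):1 a6@(1,0):1 a7@(2,5):1 a8@(2,3):0 a9@(1,4):1 a10@(3,5):0 a11@(3,2):0 a12@(0,5):1
t=2: a0@(2,2):0 a1@(0,3):1 a2@(1,2):0 a3@(1,5):1 a4@(3,1):0 a5@(0,0):1 a6@(1,0):1 a7@(2,5):1 a8@(2,3):0 a9@(1,4):1 a10@(3,5):1 a11@(3,2):0 a12@(0,5):1
t=3: (unchanged — steady state)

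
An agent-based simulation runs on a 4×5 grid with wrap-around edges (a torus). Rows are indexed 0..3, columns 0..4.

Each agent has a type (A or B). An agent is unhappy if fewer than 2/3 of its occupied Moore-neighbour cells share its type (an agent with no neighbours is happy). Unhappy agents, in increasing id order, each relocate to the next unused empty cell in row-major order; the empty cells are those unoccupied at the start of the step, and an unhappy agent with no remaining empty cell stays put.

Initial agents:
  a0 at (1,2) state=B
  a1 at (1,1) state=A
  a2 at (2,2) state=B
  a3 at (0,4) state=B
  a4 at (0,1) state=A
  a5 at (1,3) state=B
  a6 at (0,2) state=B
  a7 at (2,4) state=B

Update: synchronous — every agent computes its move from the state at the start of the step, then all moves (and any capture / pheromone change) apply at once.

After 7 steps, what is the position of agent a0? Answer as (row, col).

t=1: a0@(0,0):B a1@(0,3):A a2@(2,2):B a3@(0,4):B a4@(1,0):A a5@(1,3):B a6@(1,4):B a7@(2,4):B
t=2: a0@(0,0):B a1@(0,1):A a2@(2,2):B a3@(0,2):B a4@(1,1):A a5@(1,3):B a6@(1,4):B a7@(2,4):B
t=3: a0@(0,3):B a1@(0,4):A a2@(1,0):B a3@(1,2):B a4@(2,0):A a5@(1,3):B a6@(1,4):B a7@(2,4):B
t=4: a0@(0,3):B a1@(0,0):A a2@(0,1):B a3@(1,2):B a4@(0,2):A a5@(1,3):B a6@(1,4):B a7@(2,4):B
t=5: a0@(0,3):B a1@(0,4):A a2@(1,0):B a3@(1,2):B a4@(1,1):A a5@(1,3):B a6@(1,4):B a7@(2,4):B
t=6: a0@(0,3):B a1@(0,0):A a2@(0,1):B a3@(1,2):B a4@(0,2):A a5@(1,3):B a6@(1,4):B a7@(2,4):B
t=7: a0@(0,3):B a1@(0,4):A a2@(1,0):B a3@(1,2):B a4@(1,1):A a5@(1,3):B a6@(1,4):B a7@(2,4):B

(0, 3)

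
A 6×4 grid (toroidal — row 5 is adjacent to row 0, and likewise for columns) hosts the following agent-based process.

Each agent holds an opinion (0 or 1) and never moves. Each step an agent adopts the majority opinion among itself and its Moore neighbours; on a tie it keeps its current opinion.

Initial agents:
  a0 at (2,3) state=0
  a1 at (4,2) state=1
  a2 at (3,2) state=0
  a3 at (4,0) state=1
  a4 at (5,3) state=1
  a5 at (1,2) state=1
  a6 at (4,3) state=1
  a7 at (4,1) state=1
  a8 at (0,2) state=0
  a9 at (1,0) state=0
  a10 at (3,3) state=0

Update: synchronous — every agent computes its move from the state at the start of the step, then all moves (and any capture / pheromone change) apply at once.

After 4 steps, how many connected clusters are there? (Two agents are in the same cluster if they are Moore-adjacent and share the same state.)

t=1: a0@(2,3):0 a1@(4,2):1 a2@(3,2):0 a3@(4,0):1 a4@(5,3):1 a5@(1,2):0 a6@(4,3):1 a7@(4,1):1 a8@(0,2):1 a9@(1,0):0 a10@(3,3):0
t=2: (unchanged — steady state)

2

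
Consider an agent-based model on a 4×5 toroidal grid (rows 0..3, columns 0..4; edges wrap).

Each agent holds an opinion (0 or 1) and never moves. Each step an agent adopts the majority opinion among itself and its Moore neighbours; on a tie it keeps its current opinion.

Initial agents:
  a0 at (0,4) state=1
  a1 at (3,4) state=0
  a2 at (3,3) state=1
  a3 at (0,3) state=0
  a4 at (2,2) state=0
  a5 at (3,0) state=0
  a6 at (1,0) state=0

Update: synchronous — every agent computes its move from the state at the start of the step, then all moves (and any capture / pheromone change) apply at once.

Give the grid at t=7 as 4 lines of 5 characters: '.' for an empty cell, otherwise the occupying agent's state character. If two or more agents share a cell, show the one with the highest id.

t=1: a0@(0,4):0 a1@(3,4):0 a2@(3,3):0 a3@(0,3):0 a4@(2,2):0 a5@(3,0):0 a6@(1,0):0
t=2: (unchanged — steady state)

...00
0....
..0..
0..00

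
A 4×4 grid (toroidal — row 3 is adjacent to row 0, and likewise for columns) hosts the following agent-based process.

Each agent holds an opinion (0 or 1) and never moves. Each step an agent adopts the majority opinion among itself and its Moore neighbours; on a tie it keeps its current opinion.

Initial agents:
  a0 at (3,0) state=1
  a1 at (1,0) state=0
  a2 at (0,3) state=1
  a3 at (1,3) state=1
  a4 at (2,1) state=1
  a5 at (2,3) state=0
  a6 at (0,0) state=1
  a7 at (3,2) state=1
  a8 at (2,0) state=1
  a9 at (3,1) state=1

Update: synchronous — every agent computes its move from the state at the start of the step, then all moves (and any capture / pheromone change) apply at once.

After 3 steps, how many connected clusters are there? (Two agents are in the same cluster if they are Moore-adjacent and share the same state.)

1

t=1: a0@(3,0):1 a1@(1,0):1 a2@(0,3):1 a3@(1,3):1 a4@(2,1):1 a5@(2,3):1 a6@(0,0):1 a7@(3,2):1 a8@(2,0):1 a9@(3,1):1
t=2: (unchanged — steady state)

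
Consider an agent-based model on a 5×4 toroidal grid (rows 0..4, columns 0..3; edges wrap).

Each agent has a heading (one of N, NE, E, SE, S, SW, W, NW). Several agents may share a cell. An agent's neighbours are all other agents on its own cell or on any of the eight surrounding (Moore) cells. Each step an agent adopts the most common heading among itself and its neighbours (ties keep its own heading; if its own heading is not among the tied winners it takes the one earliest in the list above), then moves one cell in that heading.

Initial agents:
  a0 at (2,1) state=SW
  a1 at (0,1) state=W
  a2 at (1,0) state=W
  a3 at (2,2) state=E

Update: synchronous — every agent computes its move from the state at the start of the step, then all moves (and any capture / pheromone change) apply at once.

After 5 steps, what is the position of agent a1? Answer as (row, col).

(0, 0)

t=1: a0@(3,0):SW a1@(0,0):W a2@(1,3):W a3@(2,3):E
t=2: a0@(4,3):SW a1@(0,3):W a2@(1,2):W a3@(2,0):E
t=3: a0@(0,2):SW a1@(0,2):W a2@(1,1):W a3@(2,1):E
t=4: a0@(0,1):W a1@(0,1):W a2@(1,0):W a3@(2,2):E
t=5: a0@(0,0):W a1@(0,0):W a2@(1,3):W a3@(2,3):E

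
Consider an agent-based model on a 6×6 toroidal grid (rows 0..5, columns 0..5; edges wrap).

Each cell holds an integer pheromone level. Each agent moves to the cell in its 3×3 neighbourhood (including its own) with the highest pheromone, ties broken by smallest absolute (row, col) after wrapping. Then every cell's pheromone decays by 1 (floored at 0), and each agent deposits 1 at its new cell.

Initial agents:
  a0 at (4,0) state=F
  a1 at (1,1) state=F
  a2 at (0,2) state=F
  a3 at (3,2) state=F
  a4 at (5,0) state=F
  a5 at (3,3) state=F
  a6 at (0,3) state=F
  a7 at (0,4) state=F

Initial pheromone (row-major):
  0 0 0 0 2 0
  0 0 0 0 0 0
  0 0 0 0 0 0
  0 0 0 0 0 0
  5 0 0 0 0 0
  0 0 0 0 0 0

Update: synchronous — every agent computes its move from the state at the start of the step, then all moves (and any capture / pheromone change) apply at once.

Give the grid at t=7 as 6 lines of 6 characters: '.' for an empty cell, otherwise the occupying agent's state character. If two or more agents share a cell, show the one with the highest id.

t=1: a0@(4,0) a1@(0,0) a2@(0,1) a3@(2,1) a4@(4,0) a5@(2,2) a6@(0,4) a7@(0,4) | pheromone: 1 1 0 0 3 0 / 0 0 0 0 0 0 / 0 1 1 0 0 0 / 0 0 0 0 0 0 / 6 0 0 0 0 0 / 0 0 0 0 0 0
t=2: a0@(4,0) a1@(0,0) a2@(0,0) a3@(2,1) a4@(4,0) a5@(2,1) a6@(0,4) a7@(0,4) | pheromone: 2 0 0 0 4 0 / 0 0 0 0 0 0 / 0 2 0 0 0 0 / 0 0 0 0 0 0 / 7 0 0 0 0 0 / 0 0 0 0 0 0
t=3: a0@(4,0) a1@(0,0) a2@(0,0) a3@(2,1) a4@(4,0) a5@(2,1) a6@(0,4) a7@(0,4) | pheromone: 3 0 0 0 5 0 / 0 0 0 0 0 0 / 0 3 0 0 0 0 / 0 0 0 0 0 0 / 8 0 0 0 0 0 / 0 0 0 0 0 0
t=4: a0@(4,0) a1@(0,0) a2@(0,0) a3@(2,1) a4@(4,0) a5@(2,1) a6@(0,4) a7@(0,4) | pheromone: 4 0 0 0 6 0 / 0 0 0 0 0 0 / 0 4 0 0 0 0 / 0 0 0 0 0 0 / 9 0 0 0 0 0 / 0 0 0 0 0 0
t=5: a0@(4,0) a1@(0,0) a2@(0,0) a3@(2,1) a4@(4,0) a5@(2,1) a6@(0,4) a7@(0,4) | pheromone: 5 0 0 0 7 0 / 0 0 0 0 0 0 / 0 5 0 0 0 0 / 0 0 0 0 0 0 / 10 0 0 0 0 0 / 0 0 0 0 0 0
t=6: a0@(4,0) a1@(0,0) a2@(0,0) a3@(2,1) a4@(4,0) a5@(2,1) a6@(0,4) a7@(0,4) | pheromone: 6 0 0 0 8 0 / 0 0 0 0 0 0 / 0 6 0 0 0 0 / 0 0 0 0 0 0 / 11 0 0 0 0 0 / 0 0 0 0 0 0
t=7: a0@(4,0) a1@(0,0) a2@(0,0) a3@(2,1) a4@(4,0) a5@(2,1) a6@(0,4) a7@(0,4) | pheromone: 7 0 0 0 9 0 / 0 0 0 0 0 0 / 0 7 0 0 0 0 / 0 0 0 0 0 0 / 12 0 0 0 0 0 / 0 0 0 0 0 0

F...F.
......
.F....
......
F.....
......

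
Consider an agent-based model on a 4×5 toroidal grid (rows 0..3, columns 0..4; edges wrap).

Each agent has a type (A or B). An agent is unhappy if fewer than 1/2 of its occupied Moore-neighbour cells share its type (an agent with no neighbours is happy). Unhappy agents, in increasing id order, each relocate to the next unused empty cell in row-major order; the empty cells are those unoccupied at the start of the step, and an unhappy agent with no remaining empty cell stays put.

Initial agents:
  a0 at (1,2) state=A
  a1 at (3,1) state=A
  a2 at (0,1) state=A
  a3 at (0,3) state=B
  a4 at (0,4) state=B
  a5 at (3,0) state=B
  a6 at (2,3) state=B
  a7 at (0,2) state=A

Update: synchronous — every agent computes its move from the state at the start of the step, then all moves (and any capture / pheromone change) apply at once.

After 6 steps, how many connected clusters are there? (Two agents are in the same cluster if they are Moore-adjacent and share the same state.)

t=1: a0@(1,2):A a1@(3,1):A a2@(0,1):A a3@(0,0):B a4@(0,4):B a5@(1,0):B a6@(1,1):B a7@(0,2):A
t=2: a0@(1,2):A a1@(3,1):A a2@(0,1):A a3@(0,0):B a4@(0,4):B a5@(1,0):B a6@(0,3):B a7@(0,2):A
t=3: a0@(1,2):A a1@(3,1):A a2@(0,1):A a3@(0,0):B a4@(0,4):B a5@(1,0):B a6@(1,1):B a7@(0,2):A
t=4: a0@(1,2):A a1@(3,1):A a2@(0,1):A a3@(0,0):B a4@(0,4):B a5@(1,0):B a6@(0,3):B a7@(0,2):A
t=5: a0@(1,2):A a1@(3,1):A a2@(0,1):A a3@(0,0):B a4@(0,4):B a5@(1,0):B a6@(1,1):B a7@(0,2):A
t=6: a0@(1,2):A a1@(3,1):A a2@(0,1):A a3@(0,0):B a4@(0,4):B a5@(1,0):B a6@(0,3):B a7@(0,2):A

2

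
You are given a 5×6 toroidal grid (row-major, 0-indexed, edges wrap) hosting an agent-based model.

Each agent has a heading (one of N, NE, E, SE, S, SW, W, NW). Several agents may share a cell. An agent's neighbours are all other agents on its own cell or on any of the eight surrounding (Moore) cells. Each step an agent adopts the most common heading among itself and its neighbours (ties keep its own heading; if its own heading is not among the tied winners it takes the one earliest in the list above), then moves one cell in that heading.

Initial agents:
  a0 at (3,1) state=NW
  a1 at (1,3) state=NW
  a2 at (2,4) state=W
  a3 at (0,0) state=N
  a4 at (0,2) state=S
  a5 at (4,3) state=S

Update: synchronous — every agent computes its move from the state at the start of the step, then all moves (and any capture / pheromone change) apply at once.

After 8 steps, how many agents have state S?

t=1: a0@(2,0):NW a1@(0,2):NW a2@(2,3):W a3@(4,0):N a4@(1,2):S a5@(0,3):S
t=2: a0@(1,5):NW a1@(1,2):S a2@(2,2):W a3@(3,0):N a4@(2,2):S a5@(1,3):S
t=3: a0@(0,4):NW a1@(2,2):S a2@(3,2):S a3@(2,0):N a4@(3,2):S a5@(2,3):S
t=4: a0@(4,3):NW a1@(3,2):S a2@(4,2):S a3@(1,0):N a4@(4,2):S a5@(3,3):S
t=5: a0@(0,3):S a1@(4,2):S a2@(0,2):S a3@(0,0):N a4@(0,2):S a5@(4,3):S
t=6: a0@(1,3):S a1@(0,2):S a2@(1,2):S a3@(4,0):N a4@(1,2):S a5@(0,3):S
t=7: a0@(2,3):S a1@(1,2):S a2@(2,2):S a3@(3,0):N a4@(2,2):S a5@(1,3):S
t=8: a0@(3,3):S a1@(2,2):S a2@(3,2):S a3@(2,0):N a4@(3,2):S a5@(2,3):S

5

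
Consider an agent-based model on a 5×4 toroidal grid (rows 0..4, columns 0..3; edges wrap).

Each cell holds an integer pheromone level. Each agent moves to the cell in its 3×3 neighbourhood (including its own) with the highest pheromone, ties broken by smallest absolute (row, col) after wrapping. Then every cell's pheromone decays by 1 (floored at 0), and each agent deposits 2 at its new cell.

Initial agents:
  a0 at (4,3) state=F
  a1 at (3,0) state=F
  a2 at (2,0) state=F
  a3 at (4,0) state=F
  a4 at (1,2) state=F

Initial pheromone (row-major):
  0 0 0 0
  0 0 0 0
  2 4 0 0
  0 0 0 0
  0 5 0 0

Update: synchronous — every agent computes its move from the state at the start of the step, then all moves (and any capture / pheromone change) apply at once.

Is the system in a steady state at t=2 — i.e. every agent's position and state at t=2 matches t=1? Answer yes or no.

no

t=1: a0@(0,0) a1@(4,1) a2@(2,1) a3@(4,1) a4@(2,1) | pheromone: 2 0 0 0 / 0 0 0 0 / 1 7 0 0 / 0 0 0 0 / 0 8 0 0
t=2: a0@(4,1) a1@(4,1) a2@(2,1) a3@(4,1) a4@(2,1) | pheromone: 1 0 0 0 / 0 0 0 0 / 0 10 0 0 / 0 0 0 0 / 0 13 0 0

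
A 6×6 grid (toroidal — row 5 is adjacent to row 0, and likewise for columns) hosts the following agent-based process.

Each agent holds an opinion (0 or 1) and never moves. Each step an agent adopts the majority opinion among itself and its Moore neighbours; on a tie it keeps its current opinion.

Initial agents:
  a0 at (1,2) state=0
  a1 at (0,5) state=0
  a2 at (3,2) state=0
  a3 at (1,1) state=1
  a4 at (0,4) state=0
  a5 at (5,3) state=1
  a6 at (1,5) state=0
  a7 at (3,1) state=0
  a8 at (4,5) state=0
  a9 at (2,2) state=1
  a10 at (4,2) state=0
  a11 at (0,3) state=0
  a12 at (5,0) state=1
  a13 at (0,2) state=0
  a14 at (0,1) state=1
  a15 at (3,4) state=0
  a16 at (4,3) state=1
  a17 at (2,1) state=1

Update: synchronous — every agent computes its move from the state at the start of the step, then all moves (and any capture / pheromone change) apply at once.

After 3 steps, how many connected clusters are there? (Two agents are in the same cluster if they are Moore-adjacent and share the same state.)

2

t=1: a0@(1,2):1 a1@(0,5):0 a2@(3,2):0 a3@(1,1):1 a4@(0,4):0 a5@(5,3):0 a6@(1,5):0 a7@(3,1):0 a8@(4,5):0 a9@(2,2):1 a10@(4,2):0 a11@(0,3):0 a12@(5,0):1 a13@(0,2):0 a14@(0,1):1 a15@(3,4):0 a16@(4,3):0 a17@(2,1):1
t=2: (unchanged — steady state)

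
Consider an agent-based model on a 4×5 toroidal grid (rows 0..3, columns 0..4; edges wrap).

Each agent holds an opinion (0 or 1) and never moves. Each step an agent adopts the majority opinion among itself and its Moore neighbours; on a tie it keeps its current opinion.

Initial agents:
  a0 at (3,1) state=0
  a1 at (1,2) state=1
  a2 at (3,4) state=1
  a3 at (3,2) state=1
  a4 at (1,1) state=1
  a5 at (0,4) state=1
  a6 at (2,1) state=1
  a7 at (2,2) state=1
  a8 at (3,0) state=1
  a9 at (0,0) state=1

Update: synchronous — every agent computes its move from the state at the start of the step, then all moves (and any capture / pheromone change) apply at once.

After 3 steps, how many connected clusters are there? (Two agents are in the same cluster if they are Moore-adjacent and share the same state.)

1

t=1: a0@(3,1):1 a1@(1,2):1 a2@(3,4):1 a3@(3,2):1 a4@(1,1):1 a5@(0,4):1 a6@(2,1):1 a7@(2,2):1 a8@(3,0):1 a9@(0,0):1
t=2: (unchanged — steady state)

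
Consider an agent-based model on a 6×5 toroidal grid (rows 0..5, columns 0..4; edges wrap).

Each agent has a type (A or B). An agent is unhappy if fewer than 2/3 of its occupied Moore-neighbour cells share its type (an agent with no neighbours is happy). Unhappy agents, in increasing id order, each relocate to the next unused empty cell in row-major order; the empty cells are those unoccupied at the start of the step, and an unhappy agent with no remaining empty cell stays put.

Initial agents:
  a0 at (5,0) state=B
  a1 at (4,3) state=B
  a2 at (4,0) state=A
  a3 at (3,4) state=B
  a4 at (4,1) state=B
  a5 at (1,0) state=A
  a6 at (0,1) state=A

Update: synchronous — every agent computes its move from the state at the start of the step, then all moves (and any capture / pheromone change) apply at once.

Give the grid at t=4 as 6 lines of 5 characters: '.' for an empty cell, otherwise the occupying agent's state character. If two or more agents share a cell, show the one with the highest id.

t=1: a0@(0,0):B a1@(4,3):B a2@(0,2):A a3@(0,3):B a4@(0,4):B a5@(1,0):A a6@(1,1):A
t=2: a0@(0,1):B a1@(4,3):B a2@(1,2):A a3@(1,3):B a4@(0,4):B a5@(1,4):A a6@(1,1):A
t=3: a0@(0,0):B a1@(4,3):B a2@(0,2):A a3@(0,3):B a4@(1,0):B a5@(2,0):A a6@(2,1):A
t=4: a0@(0,0):B a1@(4,3):B a2@(0,1):A a3@(0,4):B a4@(1,1):B a5@(1,2):A a6@(1,3):A

BA..B
.BAA.
.....
.....
...B.
.....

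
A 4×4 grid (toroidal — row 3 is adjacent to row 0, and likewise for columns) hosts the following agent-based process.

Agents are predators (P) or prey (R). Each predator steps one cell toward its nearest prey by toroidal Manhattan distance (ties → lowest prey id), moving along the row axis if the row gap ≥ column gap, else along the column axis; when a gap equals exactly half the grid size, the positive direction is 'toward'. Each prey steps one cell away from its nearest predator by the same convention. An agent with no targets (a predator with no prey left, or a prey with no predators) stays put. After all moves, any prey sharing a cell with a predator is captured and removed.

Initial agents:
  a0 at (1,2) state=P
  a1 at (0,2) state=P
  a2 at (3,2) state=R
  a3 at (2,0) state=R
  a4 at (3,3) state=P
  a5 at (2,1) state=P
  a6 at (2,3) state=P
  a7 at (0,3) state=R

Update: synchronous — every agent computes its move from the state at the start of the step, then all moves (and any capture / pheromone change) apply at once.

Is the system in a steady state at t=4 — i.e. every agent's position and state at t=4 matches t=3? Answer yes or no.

no

t=1: a0@(2,2):P a1@(3,2):P a3@(2,3):R a4@(3,2):P a5@(2,0):P a6@(2,0):P a7@(0,0):R
t=2: a0@(2,3):P a1@(2,2):P a3@(2,0):R a4@(2,2):P a5@(2,3):P a6@(2,3):P a7@(3,0):R
t=3: a0@(2,0):P a1@(2,3):P a3@(2,1):R a4@(2,3):P a5@(2,0):P a6@(2,0):P a7@(0,0):R
t=4: a0@(2,1):P a1@(2,0):P a3@(2,2):R a4@(2,0):P a5@(2,1):P a6@(2,1):P a7@(3,0):R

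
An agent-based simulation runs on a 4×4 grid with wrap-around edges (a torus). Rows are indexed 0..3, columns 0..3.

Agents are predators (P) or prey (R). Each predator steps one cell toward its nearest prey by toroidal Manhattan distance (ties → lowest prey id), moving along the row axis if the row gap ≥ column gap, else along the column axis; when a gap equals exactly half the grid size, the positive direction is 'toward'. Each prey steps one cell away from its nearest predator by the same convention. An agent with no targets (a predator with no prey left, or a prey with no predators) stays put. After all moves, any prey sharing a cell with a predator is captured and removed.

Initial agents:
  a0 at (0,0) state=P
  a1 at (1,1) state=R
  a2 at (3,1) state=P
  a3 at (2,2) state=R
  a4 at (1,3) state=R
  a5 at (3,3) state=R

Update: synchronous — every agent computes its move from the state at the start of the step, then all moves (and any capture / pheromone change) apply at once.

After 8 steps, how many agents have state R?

t=1: a0@(1,0):P a1@(2,1):R a2@(0,1):P a3@(1,2):R a4@(2,3):R a5@(2,3):R
t=2: a0@(2,0):P a1@(3,1):R a2@(1,1):P a4@(3,3):R a5@(3,3):R
t=3: a0@(3,0):P a1@(0,1):R a2@(2,1):P a4@(0,3):R a5@(0,3):R
t=4: a0@(0,0):P a1@(1,1):R a2@(3,1):P a4@(1,3):R a5@(1,3):R
t=5: a0@(1,0):P a1@(2,1):R a2@(0,1):P a4@(2,3):R a5@(2,3):R
t=6: a0@(2,0):P a1@(3,1):R a2@(1,1):P a4@(3,3):R a5@(3,3):R
t=7: a0@(3,0):P a1@(0,1):R a2@(2,1):P a4@(0,3):R a5@(0,3):R
t=8: a0@(0,0):P a1@(1,1):R a2@(3,1):P a4@(1,3):R a5@(1,3):R

3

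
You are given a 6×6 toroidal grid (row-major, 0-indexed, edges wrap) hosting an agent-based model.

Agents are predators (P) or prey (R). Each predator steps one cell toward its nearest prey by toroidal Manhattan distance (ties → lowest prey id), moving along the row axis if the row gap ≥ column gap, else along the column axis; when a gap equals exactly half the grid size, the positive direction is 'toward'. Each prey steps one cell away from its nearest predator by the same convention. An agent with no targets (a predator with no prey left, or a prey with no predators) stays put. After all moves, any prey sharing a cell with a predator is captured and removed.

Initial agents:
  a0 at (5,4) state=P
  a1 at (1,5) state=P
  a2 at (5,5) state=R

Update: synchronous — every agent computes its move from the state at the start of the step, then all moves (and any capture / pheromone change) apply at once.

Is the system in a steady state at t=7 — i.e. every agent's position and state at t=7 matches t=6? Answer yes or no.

t=1: a0@(5,5):P a1@(0,5):P a2@(5,0):R
t=2: a0@(5,0):P a1@(5,5):P a2@(5,1):R
t=3: a0@(5,1):P a1@(5,0):P a2@(5,2):R
t=4: a0@(5,2):P a1@(5,1):P a2@(5,3):R
t=5: a0@(5,3):P a1@(5,2):P a2@(5,4):R
t=6: a0@(5,4):P a1@(5,3):P a2@(5,5):R
t=7: a0@(5,5):P a1@(5,4):P a2@(5,0):R

no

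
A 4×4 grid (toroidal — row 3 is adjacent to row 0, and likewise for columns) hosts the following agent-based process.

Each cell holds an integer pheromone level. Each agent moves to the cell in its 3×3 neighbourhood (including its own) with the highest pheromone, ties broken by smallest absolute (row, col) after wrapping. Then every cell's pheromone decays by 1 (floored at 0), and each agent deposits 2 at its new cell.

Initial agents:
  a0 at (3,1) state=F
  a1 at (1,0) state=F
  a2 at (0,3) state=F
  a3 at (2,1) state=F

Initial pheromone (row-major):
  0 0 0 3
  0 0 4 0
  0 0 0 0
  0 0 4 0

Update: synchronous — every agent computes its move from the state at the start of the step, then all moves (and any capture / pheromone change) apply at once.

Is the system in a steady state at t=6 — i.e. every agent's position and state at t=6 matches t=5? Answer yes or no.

yes

t=1: a0@(3,2) a1@(0,3) a2@(1,2) a3@(1,2) | pheromone: 0 0 0 4 / 0 0 7 0 / 0 0 0 0 / 0 0 5 0
t=2: a0@(3,2) a1@(1,2) a2@(1,2) a3@(1,2) | pheromone: 0 0 0 3 / 0 0 12 0 / 0 0 0 0 / 0 0 6 0
t=3: a0@(3,2) a1@(1,2) a2@(1,2) a3@(1,2) | pheromone: 0 0 0 2 / 0 0 17 0 / 0 0 0 0 / 0 0 7 0
t=4: a0@(3,2) a1@(1,2) a2@(1,2) a3@(1,2) | pheromone: 0 0 0 1 / 0 0 22 0 / 0 0 0 0 / 0 0 8 0
t=5: a0@(3,2) a1@(1,2) a2@(1,2) a3@(1,2) | pheromone: 0 0 0 0 / 0 0 27 0 / 0 0 0 0 / 0 0 9 0
t=6: a0@(3,2) a1@(1,2) a2@(1,2) a3@(1,2) | pheromone: 0 0 0 0 / 0 0 32 0 / 0 0 0 0 / 0 0 10 0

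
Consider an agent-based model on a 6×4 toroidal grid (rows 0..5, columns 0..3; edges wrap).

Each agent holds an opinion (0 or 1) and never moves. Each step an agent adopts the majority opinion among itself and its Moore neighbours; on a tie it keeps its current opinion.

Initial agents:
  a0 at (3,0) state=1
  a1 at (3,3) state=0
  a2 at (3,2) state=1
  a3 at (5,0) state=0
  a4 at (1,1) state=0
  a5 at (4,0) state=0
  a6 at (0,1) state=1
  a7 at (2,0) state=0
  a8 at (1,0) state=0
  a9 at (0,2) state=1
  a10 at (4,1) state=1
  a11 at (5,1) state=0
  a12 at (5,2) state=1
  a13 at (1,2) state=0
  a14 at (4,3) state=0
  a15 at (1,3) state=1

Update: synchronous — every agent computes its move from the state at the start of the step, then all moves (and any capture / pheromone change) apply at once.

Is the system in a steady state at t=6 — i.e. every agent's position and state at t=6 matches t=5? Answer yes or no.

t=1: a0@(3,0):0 a1@(3,3):0 a2@(3,2):1 a3@(5,0):0 a4@(1,1):0 a5@(4,0):0 a6@(0,1):0 a7@(2,0):0 a8@(1,0):0 a9@(0,2):1 a10@(4,1):1 a11@(5,1):1 a12@(5,2):1 a13@(1,2):1 a14@(4,3):0 a15@(1,3):0
t=2: a0@(3,0):0 a1@(3,3):0 a2@(3,2):1 a3@(5,0):0 a4@(1,1):0 a5@(4,0):0 a6@(0,1):0 a7@(2,0):0 a8@(1,0):0 a9@(0,2):1 a10@(4,1):1 a11@(5,1):1 a12@(5,2):1 a13@(1,2):0 a14@(4,3):0 a15@(1,3):0
t=3: a0@(3,0):0 a1@(3,3):0 a2@(3,2):1 a3@(5,0):0 a4@(1,1):0 a5@(4,0):0 a6@(0,1):0 a7@(2,0):0 a8@(1,0):0 a9@(0,2):0 a10@(4,1):1 a11@(5,1):1 a12@(5,2):1 a13@(1,2):0 a14@(4,3):0 a15@(1,3):0
t=4: a0@(3,0):0 a1@(3,3):0 a2@(3,2):1 a3@(5,0):0 a4@(1,1):0 a5@(4,0):0 a6@(0,1):0 a7@(2,0):0 a8@(1,0):0 a9@(0,2):0 a10@(4,1):1 a11@(5,1):0 a12@(5,2):1 a13@(1,2):0 a14@(4,3):0 a15@(1,3):0
t=5: a0@(3,0):0 a1@(3,3):0 a2@(3,2):1 a3@(5,0):0 a4@(1,1):0 a5@(4,0):0 a6@(0,1):0 a7@(2,0):0 a8@(1,0):0 a9@(0,2):0 a10@(4,1):0 a11@(5,1):0 a12@(5,2):0 a13@(1,2):0 a14@(4,3):0 a15@(1,3):0
t=6: a0@(3,0):0 a1@(3,3):0 a2@(3,2):0 a3@(5,0):0 a4@(1,1):0 a5@(4,0):0 a6@(0,1):0 a7@(2,0):0 a8@(1,0):0 a9@(0,2):0 a10@(4,1):0 a11@(5,1):0 a12@(5,2):0 a13@(1,2):0 a14@(4,3):0 a15@(1,3):0

no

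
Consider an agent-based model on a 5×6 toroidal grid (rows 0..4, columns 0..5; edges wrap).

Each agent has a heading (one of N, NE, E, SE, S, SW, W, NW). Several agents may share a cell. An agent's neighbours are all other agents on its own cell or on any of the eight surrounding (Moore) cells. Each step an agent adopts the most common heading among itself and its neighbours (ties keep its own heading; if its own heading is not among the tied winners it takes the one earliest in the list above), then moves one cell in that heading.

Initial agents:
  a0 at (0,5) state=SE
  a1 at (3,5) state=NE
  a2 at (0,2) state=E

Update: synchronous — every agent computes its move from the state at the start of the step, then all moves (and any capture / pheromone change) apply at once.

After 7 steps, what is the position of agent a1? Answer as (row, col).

t=1: a0@(1,0):SE a1@(2,0):NE a2@(0,3):E
t=2: a0@(2,1):SE a1@(1,1):NE a2@(0,4):E
t=3: a0@(3,2):SE a1@(0,2):NE a2@(0,5):E
t=4: a0@(4,3):SE a1@(4,3):NE a2@(0,0):E
t=5: a0@(0,4):SE a1@(3,4):NE a2@(0,1):E
t=6: a0@(1,5):SE a1@(2,5):NE a2@(0,2):E
t=7: a0@(2,0):SE a1@(1,0):NE a2@(0,3):E

(1, 0)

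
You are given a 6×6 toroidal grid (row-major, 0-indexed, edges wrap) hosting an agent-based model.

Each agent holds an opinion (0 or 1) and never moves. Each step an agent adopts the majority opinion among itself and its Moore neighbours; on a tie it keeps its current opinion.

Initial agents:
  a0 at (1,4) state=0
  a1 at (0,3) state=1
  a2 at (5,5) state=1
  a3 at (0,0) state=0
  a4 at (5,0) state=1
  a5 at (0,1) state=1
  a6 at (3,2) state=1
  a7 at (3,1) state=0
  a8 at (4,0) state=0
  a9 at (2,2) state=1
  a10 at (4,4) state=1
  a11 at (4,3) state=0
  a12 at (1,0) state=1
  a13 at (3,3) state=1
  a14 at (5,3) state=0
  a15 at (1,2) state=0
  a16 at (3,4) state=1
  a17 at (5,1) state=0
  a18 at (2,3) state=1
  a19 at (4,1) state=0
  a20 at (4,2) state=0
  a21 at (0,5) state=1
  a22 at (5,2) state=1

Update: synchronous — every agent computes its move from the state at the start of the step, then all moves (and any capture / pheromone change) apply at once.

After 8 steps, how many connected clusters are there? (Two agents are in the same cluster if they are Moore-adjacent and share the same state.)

2

t=1: a0@(1,4):1 a1@(0,3):0 a2@(5,5):1 a3@(0,0):1 a4@(5,0):1 a5@(0,1):1 a6@(3,2):1 a7@(3,1):0 a8@(4,0):0 a9@(2,2):1 a10@(4,4):1 a11@(4,3):1 a12@(1,0):1 a13@(3,3):1 a14@(5,3):0 a15@(1,2):1 a16@(3,4):1 a17@(5,1):0 a18@(2,3):1 a19@(4,1):0 a20@(4,2):0 a21@(0,5):1 a22@(5,2):0
t=2: (unchanged — steady state)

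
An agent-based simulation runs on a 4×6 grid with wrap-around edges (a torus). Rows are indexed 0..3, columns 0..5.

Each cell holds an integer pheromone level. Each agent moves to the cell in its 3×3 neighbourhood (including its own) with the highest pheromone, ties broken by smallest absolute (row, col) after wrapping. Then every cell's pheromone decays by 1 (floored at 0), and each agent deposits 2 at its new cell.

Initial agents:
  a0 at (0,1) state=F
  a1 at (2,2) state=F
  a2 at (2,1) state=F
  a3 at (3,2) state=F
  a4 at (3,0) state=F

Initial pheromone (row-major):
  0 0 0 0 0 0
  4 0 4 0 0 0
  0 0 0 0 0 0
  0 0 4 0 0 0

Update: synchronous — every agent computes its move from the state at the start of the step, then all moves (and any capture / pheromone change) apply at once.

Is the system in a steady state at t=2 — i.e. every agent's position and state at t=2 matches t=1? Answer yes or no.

t=1: a0@(1,0) a1@(1,2) a2@(1,0) a3@(3,2) a4@(0,0) | pheromone: 2 0 0 0 0 0 / 7 0 5 0 0 0 / 0 0 0 0 0 0 / 0 0 5 0 0 0
t=2: a0@(1,0) a1@(1,2) a2@(1,0) a3@(3,2) a4@(1,0) | pheromone: 1 0 0 0 0 0 / 12 0 6 0 0 0 / 0 0 0 0 0 0 / 0 0 6 0 0 0

no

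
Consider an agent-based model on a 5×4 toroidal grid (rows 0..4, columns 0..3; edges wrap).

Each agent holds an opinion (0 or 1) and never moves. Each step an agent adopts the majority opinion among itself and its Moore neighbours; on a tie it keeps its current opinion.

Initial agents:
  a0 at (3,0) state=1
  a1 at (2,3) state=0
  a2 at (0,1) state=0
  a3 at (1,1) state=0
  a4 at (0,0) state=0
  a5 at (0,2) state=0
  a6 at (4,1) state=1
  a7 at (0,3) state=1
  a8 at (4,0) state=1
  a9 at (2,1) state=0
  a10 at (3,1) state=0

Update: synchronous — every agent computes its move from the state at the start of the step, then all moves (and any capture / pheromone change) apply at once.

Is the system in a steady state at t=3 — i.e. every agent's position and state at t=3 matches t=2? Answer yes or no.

t=1: a0@(3,0):1 a1@(2,3):0 a2@(0,1):0 a3@(1,1):0 a4@(0,0):0 a5@(0,2):0 a6@(4,1):0 a7@(0,3):1 a8@(4,0):1 a9@(2,1):0 a10@(3,1):1
t=2: (unchanged — steady state)

yes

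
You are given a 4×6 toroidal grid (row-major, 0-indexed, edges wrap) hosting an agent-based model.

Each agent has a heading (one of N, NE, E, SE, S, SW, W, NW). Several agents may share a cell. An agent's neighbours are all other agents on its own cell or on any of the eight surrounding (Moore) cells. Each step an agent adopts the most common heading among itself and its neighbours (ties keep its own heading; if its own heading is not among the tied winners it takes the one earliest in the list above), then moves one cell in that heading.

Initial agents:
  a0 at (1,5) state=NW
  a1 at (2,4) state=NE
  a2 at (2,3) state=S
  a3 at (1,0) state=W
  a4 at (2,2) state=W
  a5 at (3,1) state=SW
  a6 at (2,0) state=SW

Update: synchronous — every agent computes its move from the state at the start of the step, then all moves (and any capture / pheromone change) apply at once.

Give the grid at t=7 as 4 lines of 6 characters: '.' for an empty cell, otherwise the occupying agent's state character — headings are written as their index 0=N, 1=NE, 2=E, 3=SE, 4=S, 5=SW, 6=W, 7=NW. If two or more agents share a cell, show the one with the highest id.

......
.....5
56..55
......

t=1: a0@(0,4):NW a1@(1,5):NE a2@(3,3):S a3@(1,5):W a4@(2,1):W a5@(0,0):SW a6@(3,5):SW
t=2: a0@(3,3):NW a1@(0,0):NE a2@(0,3):S a3@(1,4):W a4@(2,0):W a5@(1,5):SW a6@(0,4):SW
t=3: a0@(2,2):NW a1@(3,1):NE a2@(1,3):S a3@(2,3):SW a4@(2,5):W a5@(2,4):SW a6@(1,3):SW
t=4: a0@(3,1):SW a1@(2,2):NE a2@(2,2):SW a3@(3,2):SW a4@(2,4):W a5@(3,3):SW a6@(2,2):SW
t=5: a0@(0,0):SW a1@(3,1):SW a2@(3,1):SW a3@(0,1):SW a4@(2,3):W a5@(0,2):SW a6@(3,1):SW
t=6: a0@(1,5):SW a1@(0,0):SW a2@(0,0):SW a3@(1,0):SW a4@(2,2):W a5@(1,1):SW a6@(0,0):SW
t=7: a0@(2,4):SW a1@(1,5):SW a2@(1,5):SW a3@(2,5):SW a4@(2,1):W a5@(2,0):SW a6@(1,5):SW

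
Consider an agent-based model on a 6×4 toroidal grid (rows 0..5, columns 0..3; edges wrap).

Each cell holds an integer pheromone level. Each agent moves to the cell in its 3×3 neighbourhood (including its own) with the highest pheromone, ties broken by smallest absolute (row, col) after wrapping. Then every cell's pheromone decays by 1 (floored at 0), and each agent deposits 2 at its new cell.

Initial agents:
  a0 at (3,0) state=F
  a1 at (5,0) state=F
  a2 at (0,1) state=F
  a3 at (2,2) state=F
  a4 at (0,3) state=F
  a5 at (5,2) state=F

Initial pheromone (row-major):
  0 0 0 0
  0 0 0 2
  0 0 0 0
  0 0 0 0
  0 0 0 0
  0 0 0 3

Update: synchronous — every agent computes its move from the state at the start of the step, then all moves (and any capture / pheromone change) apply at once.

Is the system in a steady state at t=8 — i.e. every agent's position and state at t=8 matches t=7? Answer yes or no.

t=1: a0@(2,0) a1@(5,3) a2@(0,0) a3@(1,3) a4@(5,3) a5@(5,3) | pheromone: 2 0 0 0 / 0 0 0 3 / 2 0 0 0 / 0 0 0 0 / 0 0 0 0 / 0 0 0 8
t=2: a0@(1,3) a1@(5,3) a2@(5,3) a3@(1,3) a4@(5,3) a5@(5,3) | pheromone: 1 0 0 0 / 0 0 0 6 / 1 0 0 0 / 0 0 0 0 / 0 0 0 0 / 0 0 0 15
t=3: a0@(1,3) a1@(5,3) a2@(5,3) a3@(1,3) a4@(5,3) a5@(5,3) | pheromone: 0 0 0 0 / 0 0 0 9 / 0 0 0 0 / 0 0 0 0 / 0 0 0 0 / 0 0 0 22
t=4: a0@(1,3) a1@(5,3) a2@(5,3) a3@(1,3) a4@(5,3) a5@(5,3) | pheromone: 0 0 0 0 / 0 0 0 12 / 0 0 0 0 / 0 0 0 0 / 0 0 0 0 / 0 0 0 29
t=5: a0@(1,3) a1@(5,3) a2@(5,3) a3@(1,3) a4@(5,3) a5@(5,3) | pheromone: 0 0 0 0 / 0 0 0 15 / 0 0 0 0 / 0 0 0 0 / 0 0 0 0 / 0 0 0 36
t=6: a0@(1,3) a1@(5,3) a2@(5,3) a3@(1,3) a4@(5,3) a5@(5,3) | pheromone: 0 0 0 0 / 0 0 0 18 / 0 0 0 0 / 0 0 0 0 / 0 0 0 0 / 0 0 0 43
t=7: a0@(1,3) a1@(5,3) a2@(5,3) a3@(1,3) a4@(5,3) a5@(5,3) | pheromone: 0 0 0 0 / 0 0 0 21 / 0 0 0 0 / 0 0 0 0 / 0 0 0 0 / 0 0 0 50
t=8: a0@(1,3) a1@(5,3) a2@(5,3) a3@(1,3) a4@(5,3) a5@(5,3) | pheromone: 0 0 0 0 / 0 0 0 24 / 0 0 0 0 / 0 0 0 0 / 0 0 0 0 / 0 0 0 57

yes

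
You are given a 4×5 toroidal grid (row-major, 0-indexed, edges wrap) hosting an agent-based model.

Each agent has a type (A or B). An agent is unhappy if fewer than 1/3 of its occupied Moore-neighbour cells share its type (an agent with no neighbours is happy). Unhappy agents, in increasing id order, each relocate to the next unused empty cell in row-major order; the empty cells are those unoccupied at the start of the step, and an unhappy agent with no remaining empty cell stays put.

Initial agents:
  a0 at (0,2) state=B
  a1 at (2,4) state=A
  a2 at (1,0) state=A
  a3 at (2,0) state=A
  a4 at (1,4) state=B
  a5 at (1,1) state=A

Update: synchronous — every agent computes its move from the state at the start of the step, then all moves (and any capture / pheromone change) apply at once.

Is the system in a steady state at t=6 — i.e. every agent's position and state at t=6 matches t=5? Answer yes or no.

t=1: a0@(0,0):B a1@(2,4):A a2@(1,0):A a3@(2,0):A a4@(0,1):B a5@(1,1):A
t=2: (unchanged — steady state)

yes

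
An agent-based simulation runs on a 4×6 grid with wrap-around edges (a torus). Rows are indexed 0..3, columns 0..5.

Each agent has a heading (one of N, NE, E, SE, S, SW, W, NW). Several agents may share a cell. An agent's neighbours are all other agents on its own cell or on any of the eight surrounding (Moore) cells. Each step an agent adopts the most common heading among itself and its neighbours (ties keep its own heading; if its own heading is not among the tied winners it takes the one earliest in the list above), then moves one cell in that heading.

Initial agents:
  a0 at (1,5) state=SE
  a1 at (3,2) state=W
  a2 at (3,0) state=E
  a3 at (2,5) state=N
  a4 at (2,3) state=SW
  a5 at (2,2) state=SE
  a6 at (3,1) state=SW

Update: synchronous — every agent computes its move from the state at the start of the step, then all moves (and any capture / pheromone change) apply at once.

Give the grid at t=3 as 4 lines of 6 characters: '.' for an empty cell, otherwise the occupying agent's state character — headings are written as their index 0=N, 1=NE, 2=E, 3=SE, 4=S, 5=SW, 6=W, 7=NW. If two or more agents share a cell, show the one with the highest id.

t=1: a0@(2,0):SE a1@(0,1):SW a2@(3,1):E a3@(1,5):N a4@(3,2):SW a5@(3,1):SW a6@(0,0):SW
t=2: a0@(3,1):SE a1@(1,0):SW a2@(0,0):SW a3@(0,5):N a4@(0,1):SW a5@(0,0):SW a6@(1,5):SW
t=3: a0@(0,0):SW a1@(2,5):SW a2@(1,5):SW a3@(1,4):SW a4@(1,0):SW a5@(1,5):SW a6@(2,4):SW

5.....
5...55
....55
......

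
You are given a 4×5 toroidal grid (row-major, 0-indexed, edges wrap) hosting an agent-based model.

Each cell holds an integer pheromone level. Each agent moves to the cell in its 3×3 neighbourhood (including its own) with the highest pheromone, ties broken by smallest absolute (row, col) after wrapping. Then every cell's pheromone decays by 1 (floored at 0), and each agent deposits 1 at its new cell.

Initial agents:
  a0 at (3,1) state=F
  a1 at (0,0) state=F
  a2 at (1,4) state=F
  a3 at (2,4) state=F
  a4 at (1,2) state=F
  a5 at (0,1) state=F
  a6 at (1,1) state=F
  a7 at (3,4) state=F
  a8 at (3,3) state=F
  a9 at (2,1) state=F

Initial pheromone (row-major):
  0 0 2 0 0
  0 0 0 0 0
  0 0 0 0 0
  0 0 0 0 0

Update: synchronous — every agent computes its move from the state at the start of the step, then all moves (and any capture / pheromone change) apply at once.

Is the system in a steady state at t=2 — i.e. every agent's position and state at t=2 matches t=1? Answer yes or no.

t=1: a0@(0,2) a1@(0,0) a2@(0,0) a3@(1,0) a4@(0,2) a5@(0,2) a6@(0,2) a7@(0,0) a8@(0,2) a9@(1,0) | pheromone: 3 0 6 0 0 / 2 0 0 0 0 / 0 0 0 0 0 / 0 0 0 0 0
t=2: a0@(0,2) a1@(0,0) a2@(0,0) a3@(0,0) a4@(0,2) a5@(0,2) a6@(0,2) a7@(0,0) a8@(0,2) a9@(0,0) | pheromone: 7 0 10 0 0 / 1 0 0 0 0 / 0 0 0 0 0 / 0 0 0 0 0

no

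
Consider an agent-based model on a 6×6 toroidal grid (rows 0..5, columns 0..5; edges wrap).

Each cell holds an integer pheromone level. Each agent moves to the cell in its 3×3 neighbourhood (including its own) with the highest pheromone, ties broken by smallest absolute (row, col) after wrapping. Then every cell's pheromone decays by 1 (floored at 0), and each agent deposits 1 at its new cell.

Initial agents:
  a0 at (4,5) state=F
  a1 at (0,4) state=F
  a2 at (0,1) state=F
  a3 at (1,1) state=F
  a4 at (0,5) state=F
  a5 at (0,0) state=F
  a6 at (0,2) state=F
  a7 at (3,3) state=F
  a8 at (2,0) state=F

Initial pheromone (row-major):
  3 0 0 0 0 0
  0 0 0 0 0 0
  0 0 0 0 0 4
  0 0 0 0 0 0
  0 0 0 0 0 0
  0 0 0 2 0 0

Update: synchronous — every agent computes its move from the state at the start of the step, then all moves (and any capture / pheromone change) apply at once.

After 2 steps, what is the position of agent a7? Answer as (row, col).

(2, 2)

t=1: a0@(3,0) a1@(5,3) a2@(0,0) a3@(0,0) a4@(0,0) a5@(0,0) a6@(5,3) a7@(2,2) a8@(2,5) | pheromone: 6 0 0 0 0 0 / 0 0 0 0 0 0 / 0 0 1 0 0 4 / 1 0 0 0 0 0 / 0 0 0 0 0 0 / 0 0 0 3 0 0
t=2: a0@(2,5) a1@(5,3) a2@(0,0) a3@(0,0) a4@(0,0) a5@(0,0) a6@(5,3) a7@(2,2) a8@(2,5) | pheromone: 9 0 0 0 0 0 / 0 0 0 0 0 0 / 0 0 1 0 0 5 / 0 0 0 0 0 0 / 0 0 0 0 0 0 / 0 0 0 4 0 0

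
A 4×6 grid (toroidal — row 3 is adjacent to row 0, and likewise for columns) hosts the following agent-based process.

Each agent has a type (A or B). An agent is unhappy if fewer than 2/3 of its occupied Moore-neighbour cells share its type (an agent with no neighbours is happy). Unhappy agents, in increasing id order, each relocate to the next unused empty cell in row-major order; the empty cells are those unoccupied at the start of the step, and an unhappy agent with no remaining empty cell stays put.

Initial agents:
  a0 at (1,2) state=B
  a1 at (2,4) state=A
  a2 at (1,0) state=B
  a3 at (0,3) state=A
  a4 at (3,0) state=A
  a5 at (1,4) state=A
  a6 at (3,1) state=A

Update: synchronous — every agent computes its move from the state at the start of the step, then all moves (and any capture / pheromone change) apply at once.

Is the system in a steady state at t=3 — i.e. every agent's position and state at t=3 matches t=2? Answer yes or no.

no

t=1: a0@(0,0):B a1@(2,4):A a2@(1,0):B a3@(0,1):A a4@(3,0):A a5@(1,4):A a6@(3,1):A
t=2: a0@(0,2):B a1@(2,4):A a2@(0,3):B a3@(0,4):A a4@(3,0):A a5@(1,4):A a6@(3,1):A
t=3: a0@(0,0):B a1@(2,4):A a2@(0,1):B a3@(0,5):A a4@(3,0):A a5@(1,4):A a6@(1,0):A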